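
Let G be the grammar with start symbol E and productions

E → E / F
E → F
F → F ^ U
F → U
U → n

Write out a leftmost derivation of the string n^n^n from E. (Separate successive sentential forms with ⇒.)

E ⇒ F ⇒ F^U ⇒ F^U^U ⇒ U^U^U ⇒ n^U^U ⇒ n^n^U ⇒ n^n^n

E ⇒ F   [E → F]
F ⇒ F^U   [F → F ^ U]
F^U ⇒ F^U^U   [F → F ^ U]
F^U^U ⇒ U^U^U   [F → U]
U^U^U ⇒ n^U^U   [U → n]
n^U^U ⇒ n^n^U   [U → n]
n^n^U ⇒ n^n^n   [U → n]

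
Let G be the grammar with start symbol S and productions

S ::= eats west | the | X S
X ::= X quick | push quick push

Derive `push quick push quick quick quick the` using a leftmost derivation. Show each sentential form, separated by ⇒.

S ⇒ X S ⇒ X quick S ⇒ X quick quick S ⇒ X quick quick quick S ⇒ push quick push quick quick quick S ⇒ push quick push quick quick quick the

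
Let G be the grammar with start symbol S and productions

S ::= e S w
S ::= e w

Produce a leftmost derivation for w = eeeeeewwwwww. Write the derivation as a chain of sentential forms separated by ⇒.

S ⇒ eSw ⇒ eeSww ⇒ eeeSwww ⇒ eeeeSwwww ⇒ eeeeeSwwwww ⇒ eeeeeewwwwww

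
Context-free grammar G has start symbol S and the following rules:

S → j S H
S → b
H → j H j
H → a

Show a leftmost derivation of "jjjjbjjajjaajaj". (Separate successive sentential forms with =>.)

S => jSH => jjSHH => jjjSHHH => jjjjSHHHH => jjjjbHHHH => jjjjbjHjHHH => jjjjbjjHjjHHH => jjjjbjjajjHHH => jjjjbjjajjaHH => jjjjbjjajjaaH => jjjjbjjajjaajHj => jjjjbjjajjaajaj

S => jSH   [S → j S H]
jSH => jjSHH   [S → j S H]
jjSHH => jjjSHHH   [S → j S H]
jjjSHHH => jjjjSHHHH   [S → j S H]
jjjjSHHHH => jjjjbHHHH   [S → b]
jjjjbHHHH => jjjjbjHjHHH   [H → j H j]
jjjjbjHjHHH => jjjjbjjHjjHHH   [H → j H j]
jjjjbjjHjjHHH => jjjjbjjajjHHH   [H → a]
jjjjbjjajjHHH => jjjjbjjajjaHH   [H → a]
jjjjbjjajjaHH => jjjjbjjajjaaH   [H → a]
jjjjbjjajjaaH => jjjjbjjajjaajHj   [H → j H j]
jjjjbjjajjaajHj => jjjjbjjajjaajaj   [H → a]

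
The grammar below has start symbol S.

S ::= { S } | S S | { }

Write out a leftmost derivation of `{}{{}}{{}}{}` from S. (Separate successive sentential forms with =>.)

S => SS => {}S => {}SS => {}{S}S => {}{{}}S => {}{{}}SS => {}{{}}{S}S => {}{{}}{{}}S => {}{{}}{{}}{}

S => SS   [S ::= S S]
SS => {}S   [S ::= { }]
{}S => {}SS   [S ::= S S]
{}SS => {}{S}S   [S ::= { S }]
{}{S}S => {}{{}}S   [S ::= { }]
{}{{}}S => {}{{}}SS   [S ::= S S]
{}{{}}SS => {}{{}}{S}S   [S ::= { S }]
{}{{}}{S}S => {}{{}}{{}}S   [S ::= { }]
{}{{}}{{}}S => {}{{}}{{}}{}   [S ::= { }]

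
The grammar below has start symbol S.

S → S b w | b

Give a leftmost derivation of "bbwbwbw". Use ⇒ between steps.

S⇒Sbw⇒Sbwbw⇒Sbwbwbw⇒bbwbwbw

S ⇒ Sbw   [S → S b w]
Sbw ⇒ Sbwbw   [S → S b w]
Sbwbw ⇒ Sbwbwbw   [S → S b w]
Sbwbwbw ⇒ bbwbwbw   [S → b]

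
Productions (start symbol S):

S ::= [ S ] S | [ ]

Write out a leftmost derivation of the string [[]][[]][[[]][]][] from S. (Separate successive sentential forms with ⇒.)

S ⇒ [S]S ⇒ [[]]S ⇒ [[]][S]S ⇒ [[]][[]]S ⇒ [[]][[]][S]S ⇒ [[]][[]][[S]S]S ⇒ [[]][[]][[[]]S]S ⇒ [[]][[]][[[]][]]S ⇒ [[]][[]][[[]][]][]

S ⇒ [S]S   [S ::= [ S ] S]
[S]S ⇒ [[]]S   [S ::= [ ]]
[[]]S ⇒ [[]][S]S   [S ::= [ S ] S]
[[]][S]S ⇒ [[]][[]]S   [S ::= [ ]]
[[]][[]]S ⇒ [[]][[]][S]S   [S ::= [ S ] S]
[[]][[]][S]S ⇒ [[]][[]][[S]S]S   [S ::= [ S ] S]
[[]][[]][[S]S]S ⇒ [[]][[]][[[]]S]S   [S ::= [ ]]
[[]][[]][[[]]S]S ⇒ [[]][[]][[[]][]]S   [S ::= [ ]]
[[]][[]][[[]][]]S ⇒ [[]][[]][[[]][]][]   [S ::= [ ]]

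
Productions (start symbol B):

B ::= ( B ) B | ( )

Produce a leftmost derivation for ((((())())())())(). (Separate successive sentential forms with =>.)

B => (B)B   [B ::= ( B ) B]
(B)B => ((B)B)B   [B ::= ( B ) B]
((B)B)B => (((B)B)B)B   [B ::= ( B ) B]
(((B)B)B)B => ((((B)B)B)B)B   [B ::= ( B ) B]
((((B)B)B)B)B => ((((())B)B)B)B   [B ::= ( )]
((((())B)B)B)B => ((((())())B)B)B   [B ::= ( )]
((((())())B)B)B => ((((())())())B)B   [B ::= ( )]
((((())())())B)B => ((((())())())())B   [B ::= ( )]
((((())())())())B => ((((())())())())()   [B ::= ( )]

B=>(B)B=>((B)B)B=>(((B)B)B)B=>((((B)B)B)B)B=>((((())B)B)B)B=>((((())())B)B)B=>((((())())())B)B=>((((())())())())B=>((((())())())())()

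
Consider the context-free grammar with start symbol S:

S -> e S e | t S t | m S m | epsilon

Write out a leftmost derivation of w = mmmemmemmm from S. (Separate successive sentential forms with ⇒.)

S ⇒ mSm ⇒ mmSmm ⇒ mmmSmmm ⇒ mmmeSemmm ⇒ mmmemSmemmm ⇒ mmmemmemmm

S ⇒ mSm   [S -> m S m]
mSm ⇒ mmSmm   [S -> m S m]
mmSmm ⇒ mmmSmmm   [S -> m S m]
mmmSmmm ⇒ mmmeSemmm   [S -> e S e]
mmmeSemmm ⇒ mmmemSmemmm   [S -> m S m]
mmmemSmemmm ⇒ mmmemmemmm   [S -> epsilon]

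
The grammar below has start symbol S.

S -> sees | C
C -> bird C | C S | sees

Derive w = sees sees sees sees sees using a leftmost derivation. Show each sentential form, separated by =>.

S => C => C S => C S S => C S S S => C S S S S => sees S S S S => sees C S S S => sees sees S S S => sees sees sees S S => sees sees sees sees S => sees sees sees sees sees

S => C   [S -> C]
C => C S   [C -> C S]
C S => C S S   [C -> C S]
C S S => C S S S   [C -> C S]
C S S S => C S S S S   [C -> C S]
C S S S S => sees S S S S   [C -> sees]
sees S S S S => sees C S S S   [S -> C]
sees C S S S => sees sees S S S   [C -> sees]
sees sees S S S => sees sees sees S S   [S -> sees]
sees sees sees S S => sees sees sees sees S   [S -> sees]
sees sees sees sees S => sees sees sees sees sees   [S -> sees]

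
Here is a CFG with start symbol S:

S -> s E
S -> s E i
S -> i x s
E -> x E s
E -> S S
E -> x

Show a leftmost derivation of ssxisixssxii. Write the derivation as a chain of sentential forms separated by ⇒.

S ⇒ sE ⇒ sSS ⇒ ssEiS ⇒ ssxiS ⇒ ssxisEi ⇒ ssxisSSi ⇒ ssxisixsSi ⇒ ssxisixssEii ⇒ ssxisixssxii

S ⇒ sE   [S -> s E]
sE ⇒ sSS   [E -> S S]
sSS ⇒ ssEiS   [S -> s E i]
ssEiS ⇒ ssxiS   [E -> x]
ssxiS ⇒ ssxisEi   [S -> s E i]
ssxisEi ⇒ ssxisSSi   [E -> S S]
ssxisSSi ⇒ ssxisixsSi   [S -> i x s]
ssxisixsSi ⇒ ssxisixssEii   [S -> s E i]
ssxisixssEii ⇒ ssxisixssxii   [E -> x]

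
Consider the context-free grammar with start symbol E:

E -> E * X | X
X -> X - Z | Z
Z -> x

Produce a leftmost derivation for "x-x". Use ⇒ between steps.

E ⇒ X   [E -> X]
X ⇒ X-Z   [X -> X - Z]
X-Z ⇒ Z-Z   [X -> Z]
Z-Z ⇒ x-Z   [Z -> x]
x-Z ⇒ x-x   [Z -> x]

E ⇒ X ⇒ X-Z ⇒ Z-Z ⇒ x-Z ⇒ x-x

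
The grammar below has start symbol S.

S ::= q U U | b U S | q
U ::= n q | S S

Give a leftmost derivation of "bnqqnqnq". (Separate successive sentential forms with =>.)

S=>bUS=>bnqS=>bnqqUU=>bnqqnqU=>bnqqnqnq

S => bUS   [S ::= b U S]
bUS => bnqS   [U ::= n q]
bnqS => bnqqUU   [S ::= q U U]
bnqqUU => bnqqnqU   [U ::= n q]
bnqqnqU => bnqqnqnq   [U ::= n q]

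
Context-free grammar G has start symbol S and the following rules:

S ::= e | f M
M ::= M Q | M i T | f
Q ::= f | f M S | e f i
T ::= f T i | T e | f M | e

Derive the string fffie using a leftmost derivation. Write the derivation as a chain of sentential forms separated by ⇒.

S ⇒ fM   [S ::= f M]
fM ⇒ fMiT   [M ::= M i T]
fMiT ⇒ fMQiT   [M ::= M Q]
fMQiT ⇒ ffQiT   [M ::= f]
ffQiT ⇒ fffiT   [Q ::= f]
fffiT ⇒ fffie   [T ::= e]

S ⇒ fM ⇒ fMiT ⇒ fMQiT ⇒ ffQiT ⇒ fffiT ⇒ fffie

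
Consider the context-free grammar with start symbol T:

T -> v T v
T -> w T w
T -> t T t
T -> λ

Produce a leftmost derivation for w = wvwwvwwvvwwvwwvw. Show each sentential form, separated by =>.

T => wTw => wvTvw => wvwTwvw => wvwwTwwvw => wvwwvTvwwvw => wvwwvwTwvwwvw => wvwwvwwTwwvwwvw => wvwwvwwvTvwwvwwvw => wvwwvwwvvwwvwwvw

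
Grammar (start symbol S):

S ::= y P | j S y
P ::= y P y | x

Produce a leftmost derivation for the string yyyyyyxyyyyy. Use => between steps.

S => yP   [S ::= y P]
yP => yyPy   [P ::= y P y]
yyPy => yyyPyy   [P ::= y P y]
yyyPyy => yyyyPyyy   [P ::= y P y]
yyyyPyyy => yyyyyPyyyy   [P ::= y P y]
yyyyyPyyyy => yyyyyyPyyyyy   [P ::= y P y]
yyyyyyPyyyyy => yyyyyyxyyyyy   [P ::= x]

S => yP => yyPy => yyyPyy => yyyyPyyy => yyyyyPyyyy => yyyyyyPyyyyy => yyyyyyxyyyyy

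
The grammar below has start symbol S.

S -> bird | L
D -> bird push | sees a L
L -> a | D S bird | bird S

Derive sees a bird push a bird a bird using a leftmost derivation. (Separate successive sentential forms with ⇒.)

S ⇒ L   [S -> L]
L ⇒ D S bird   [L -> D S bird]
D S bird ⇒ sees a L S bird   [D -> sees a L]
sees a L S bird ⇒ sees a D S bird S bird   [L -> D S bird]
sees a D S bird S bird ⇒ sees a bird push S bird S bird   [D -> bird push]
sees a bird push S bird S bird ⇒ sees a bird push L bird S bird   [S -> L]
sees a bird push L bird S bird ⇒ sees a bird push a bird S bird   [L -> a]
sees a bird push a bird S bird ⇒ sees a bird push a bird L bird   [S -> L]
sees a bird push a bird L bird ⇒ sees a bird push a bird a bird   [L -> a]

S ⇒ L ⇒ D S bird ⇒ sees a L S bird ⇒ sees a D S bird S bird ⇒ sees a bird push S bird S bird ⇒ sees a bird push L bird S bird ⇒ sees a bird push a bird S bird ⇒ sees a bird push a bird L bird ⇒ sees a bird push a bird a bird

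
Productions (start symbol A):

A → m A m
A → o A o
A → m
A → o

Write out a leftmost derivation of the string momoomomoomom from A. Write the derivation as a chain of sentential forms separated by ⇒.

A ⇒ mAm ⇒ moAom ⇒ momAmom ⇒ momoAomom ⇒ momooAoomom ⇒ momoomAmoomom ⇒ momoomomoomom

A ⇒ mAm   [A → m A m]
mAm ⇒ moAom   [A → o A o]
moAom ⇒ momAmom   [A → m A m]
momAmom ⇒ momoAomom   [A → o A o]
momoAomom ⇒ momooAoomom   [A → o A o]
momooAoomom ⇒ momoomAmoomom   [A → m A m]
momoomAmoomom ⇒ momoomomoomom   [A → o]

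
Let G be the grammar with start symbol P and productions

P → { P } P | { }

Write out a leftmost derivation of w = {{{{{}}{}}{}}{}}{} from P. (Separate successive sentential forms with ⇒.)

P ⇒ {P}P ⇒ {{P}P}P ⇒ {{{P}P}P}P ⇒ {{{{P}P}P}P}P ⇒ {{{{{}}P}P}P}P ⇒ {{{{{}}{}}P}P}P ⇒ {{{{{}}{}}{}}P}P ⇒ {{{{{}}{}}{}}{}}P ⇒ {{{{{}}{}}{}}{}}{}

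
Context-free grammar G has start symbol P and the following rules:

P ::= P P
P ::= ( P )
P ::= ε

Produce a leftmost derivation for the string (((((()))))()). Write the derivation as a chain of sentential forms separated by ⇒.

P ⇒ (P)   [P ::= ( P )]
(P) ⇒ (PP)   [P ::= P P]
(PP) ⇒ ((P)P)   [P ::= ( P )]
((P)P) ⇒ (((P))P)   [P ::= ( P )]
(((P))P) ⇒ ((((P)))P)   [P ::= ( P )]
((((P)))P) ⇒ (((((P))))P)   [P ::= ( P )]
(((((P))))P) ⇒ ((((((P)))))P)   [P ::= ( P )]
((((((P)))))P) ⇒ (((((()))))P)   [P ::= ε]
(((((()))))P) ⇒ (((((()))))(P))   [P ::= ( P )]
(((((()))))(P)) ⇒ (((((()))))())   [P ::= ε]

P⇒(P)⇒(PP)⇒((P)P)⇒(((P))P)⇒((((P)))P)⇒(((((P))))P)⇒((((((P)))))P)⇒(((((()))))P)⇒(((((()))))(P))⇒(((((()))))())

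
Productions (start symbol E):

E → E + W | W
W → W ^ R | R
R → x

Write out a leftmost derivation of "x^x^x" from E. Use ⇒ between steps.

E⇒W⇒W^R⇒W^R^R⇒R^R^R⇒x^R^R⇒x^x^R⇒x^x^x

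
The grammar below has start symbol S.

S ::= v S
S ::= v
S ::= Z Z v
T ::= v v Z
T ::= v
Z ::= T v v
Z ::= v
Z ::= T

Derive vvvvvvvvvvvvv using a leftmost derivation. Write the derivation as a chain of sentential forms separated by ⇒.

S ⇒ ZZv   [S ::= Z Z v]
ZZv ⇒ TvvZv   [Z ::= T v v]
TvvZv ⇒ vvZvvZv   [T ::= v v Z]
vvZvvZv ⇒ vvTvvZv   [Z ::= T]
vvTvvZv ⇒ vvvvvZv   [T ::= v]
vvvvvZv ⇒ vvvvvTvvv   [Z ::= T v v]
vvvvvTvvv ⇒ vvvvvvvZvvv   [T ::= v v Z]
vvvvvvvZvvv ⇒ vvvvvvvTvvvvv   [Z ::= T v v]
vvvvvvvTvvvvv ⇒ vvvvvvvvvvvvv   [T ::= v]

S ⇒ ZZv ⇒ TvvZv ⇒ vvZvvZv ⇒ vvTvvZv ⇒ vvvvvZv ⇒ vvvvvTvvv ⇒ vvvvvvvZvvv ⇒ vvvvvvvTvvvvv ⇒ vvvvvvvvvvvvv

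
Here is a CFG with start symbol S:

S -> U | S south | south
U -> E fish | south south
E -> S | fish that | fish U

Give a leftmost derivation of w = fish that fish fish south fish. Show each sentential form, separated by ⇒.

S ⇒ U ⇒ E fish ⇒ S fish ⇒ S south fish ⇒ U south fish ⇒ E fish south fish ⇒ S fish south fish ⇒ U fish south fish ⇒ E fish fish south fish ⇒ fish that fish fish south fish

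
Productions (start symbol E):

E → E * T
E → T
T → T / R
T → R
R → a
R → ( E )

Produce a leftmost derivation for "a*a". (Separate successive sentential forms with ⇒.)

E ⇒ E*T   [E → E * T]
E*T ⇒ T*T   [E → T]
T*T ⇒ R*T   [T → R]
R*T ⇒ a*T   [R → a]
a*T ⇒ a*R   [T → R]
a*R ⇒ a*a   [R → a]

E ⇒ E*T ⇒ T*T ⇒ R*T ⇒ a*T ⇒ a*R ⇒ a*a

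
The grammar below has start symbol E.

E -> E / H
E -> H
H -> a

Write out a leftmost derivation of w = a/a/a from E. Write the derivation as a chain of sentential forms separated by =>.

E => E/H => E/H/H => H/H/H => a/H/H => a/a/H => a/a/a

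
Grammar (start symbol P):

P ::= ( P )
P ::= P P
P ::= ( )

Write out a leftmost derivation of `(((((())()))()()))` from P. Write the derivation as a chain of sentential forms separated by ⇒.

P⇒(P)⇒((P))⇒((PP))⇒((PPP))⇒(((P)PP))⇒((((P))PP))⇒((((PP))PP))⇒(((((P)P))PP))⇒(((((())P))PP))⇒(((((())()))PP))⇒(((((())()))()P))⇒(((((())()))()()))

P ⇒ (P)   [P ::= ( P )]
(P) ⇒ ((P))   [P ::= ( P )]
((P)) ⇒ ((PP))   [P ::= P P]
((PP)) ⇒ ((PPP))   [P ::= P P]
((PPP)) ⇒ (((P)PP))   [P ::= ( P )]
(((P)PP)) ⇒ ((((P))PP))   [P ::= ( P )]
((((P))PP)) ⇒ ((((PP))PP))   [P ::= P P]
((((PP))PP)) ⇒ (((((P)P))PP))   [P ::= ( P )]
(((((P)P))PP)) ⇒ (((((())P))PP))   [P ::= ( )]
(((((())P))PP)) ⇒ (((((())()))PP))   [P ::= ( )]
(((((())()))PP)) ⇒ (((((())()))()P))   [P ::= ( )]
(((((())()))()P)) ⇒ (((((())()))()()))   [P ::= ( )]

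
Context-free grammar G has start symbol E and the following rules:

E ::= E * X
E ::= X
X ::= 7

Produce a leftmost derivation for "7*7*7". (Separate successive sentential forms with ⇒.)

E ⇒ E*X ⇒ E*X*X ⇒ X*X*X ⇒ 7*X*X ⇒ 7*7*X ⇒ 7*7*7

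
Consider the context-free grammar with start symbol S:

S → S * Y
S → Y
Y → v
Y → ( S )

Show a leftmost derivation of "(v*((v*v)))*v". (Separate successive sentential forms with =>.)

S=>S*Y=>Y*Y=>(S)*Y=>(S*Y)*Y=>(Y*Y)*Y=>(v*Y)*Y=>(v*(S))*Y=>(v*(Y))*Y=>(v*((S)))*Y=>(v*((S*Y)))*Y=>(v*((Y*Y)))*Y=>(v*((v*Y)))*Y=>(v*((v*v)))*Y=>(v*((v*v)))*v

S => S*Y   [S → S * Y]
S*Y => Y*Y   [S → Y]
Y*Y => (S)*Y   [Y → ( S )]
(S)*Y => (S*Y)*Y   [S → S * Y]
(S*Y)*Y => (Y*Y)*Y   [S → Y]
(Y*Y)*Y => (v*Y)*Y   [Y → v]
(v*Y)*Y => (v*(S))*Y   [Y → ( S )]
(v*(S))*Y => (v*(Y))*Y   [S → Y]
(v*(Y))*Y => (v*((S)))*Y   [Y → ( S )]
(v*((S)))*Y => (v*((S*Y)))*Y   [S → S * Y]
(v*((S*Y)))*Y => (v*((Y*Y)))*Y   [S → Y]
(v*((Y*Y)))*Y => (v*((v*Y)))*Y   [Y → v]
(v*((v*Y)))*Y => (v*((v*v)))*Y   [Y → v]
(v*((v*v)))*Y => (v*((v*v)))*v   [Y → v]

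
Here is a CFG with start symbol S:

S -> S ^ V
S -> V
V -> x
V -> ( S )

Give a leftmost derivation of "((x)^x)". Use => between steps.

S => V => (S) => (S^V) => (V^V) => ((S)^V) => ((V)^V) => ((x)^V) => ((x)^x)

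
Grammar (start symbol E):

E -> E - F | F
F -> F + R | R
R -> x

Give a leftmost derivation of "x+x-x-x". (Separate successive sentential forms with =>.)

E => E-F => E-F-F => F-F-F => F+R-F-F => R+R-F-F => x+R-F-F => x+x-F-F => x+x-R-F => x+x-x-F => x+x-x-R => x+x-x-x

E => E-F   [E -> E - F]
E-F => E-F-F   [E -> E - F]
E-F-F => F-F-F   [E -> F]
F-F-F => F+R-F-F   [F -> F + R]
F+R-F-F => R+R-F-F   [F -> R]
R+R-F-F => x+R-F-F   [R -> x]
x+R-F-F => x+x-F-F   [R -> x]
x+x-F-F => x+x-R-F   [F -> R]
x+x-R-F => x+x-x-F   [R -> x]
x+x-x-F => x+x-x-R   [F -> R]
x+x-x-R => x+x-x-x   [R -> x]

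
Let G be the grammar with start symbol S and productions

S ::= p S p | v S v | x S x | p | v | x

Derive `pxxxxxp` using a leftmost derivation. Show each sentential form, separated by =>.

S=>pSp=>pxSxp=>pxxSxxp=>pxxxxxp

S => pSp   [S ::= p S p]
pSp => pxSxp   [S ::= x S x]
pxSxp => pxxSxxp   [S ::= x S x]
pxxSxxp => pxxxxxp   [S ::= x]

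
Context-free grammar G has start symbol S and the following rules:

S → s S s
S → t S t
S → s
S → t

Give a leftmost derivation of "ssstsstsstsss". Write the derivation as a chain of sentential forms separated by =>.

S=>sSs=>ssSss=>sssSsss=>ssstStsss=>ssstsSstsss=>ssstssSsstsss=>ssstsstsstsss

S => sSs   [S → s S s]
sSs => ssSss   [S → s S s]
ssSss => sssSsss   [S → s S s]
sssSsss => ssstStsss   [S → t S t]
ssstStsss => ssstsSstsss   [S → s S s]
ssstsSstsss => ssstssSsstsss   [S → s S s]
ssstssSsstsss => ssstsstsstsss   [S → t]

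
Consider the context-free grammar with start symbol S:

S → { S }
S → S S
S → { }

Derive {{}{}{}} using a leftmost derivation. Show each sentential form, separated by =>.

S => {S}   [S → { S }]
{S} => {SS}   [S → S S]
{SS} => {SSS}   [S → S S]
{SSS} => {{}SS}   [S → { }]
{{}SS} => {{}{}S}   [S → { }]
{{}{}S} => {{}{}{}}   [S → { }]

S=>{S}=>{SS}=>{SSS}=>{{}SS}=>{{}{}S}=>{{}{}{}}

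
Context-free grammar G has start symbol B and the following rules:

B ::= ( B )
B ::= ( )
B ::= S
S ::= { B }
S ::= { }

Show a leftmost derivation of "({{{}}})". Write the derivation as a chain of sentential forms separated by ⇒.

B ⇒ (B)   [B ::= ( B )]
(B) ⇒ (S)   [B ::= S]
(S) ⇒ ({B})   [S ::= { B }]
({B}) ⇒ ({S})   [B ::= S]
({S}) ⇒ ({{B}})   [S ::= { B }]
({{B}}) ⇒ ({{S}})   [B ::= S]
({{S}}) ⇒ ({{{}}})   [S ::= { }]

B⇒(B)⇒(S)⇒({B})⇒({S})⇒({{B}})⇒({{S}})⇒({{{}}})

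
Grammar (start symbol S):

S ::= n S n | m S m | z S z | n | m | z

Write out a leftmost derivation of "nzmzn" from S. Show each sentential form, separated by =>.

S => nSn => nzSzn => nzmzn

S => nSn   [S ::= n S n]
nSn => nzSzn   [S ::= z S z]
nzSzn => nzmzn   [S ::= m]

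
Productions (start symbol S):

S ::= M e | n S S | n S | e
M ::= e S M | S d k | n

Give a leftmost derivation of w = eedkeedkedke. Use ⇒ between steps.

S ⇒ Me ⇒ Sdke ⇒ Medke ⇒ eSMedke ⇒ eMeMedke ⇒ eSdkeMedke ⇒ eedkeMedke ⇒ eedkeSdkedke ⇒ eedkeedkedke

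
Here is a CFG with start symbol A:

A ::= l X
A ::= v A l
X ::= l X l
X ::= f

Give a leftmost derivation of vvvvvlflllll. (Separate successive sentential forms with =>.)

A => vAl => vvAll => vvvAlll => vvvvAllll => vvvvvAlllll => vvvvvlXlllll => vvvvvlflllll

A => vAl   [A ::= v A l]
vAl => vvAll   [A ::= v A l]
vvAll => vvvAlll   [A ::= v A l]
vvvAlll => vvvvAllll   [A ::= v A l]
vvvvAllll => vvvvvAlllll   [A ::= v A l]
vvvvvAlllll => vvvvvlXlllll   [A ::= l X]
vvvvvlXlllll => vvvvvlflllll   [X ::= f]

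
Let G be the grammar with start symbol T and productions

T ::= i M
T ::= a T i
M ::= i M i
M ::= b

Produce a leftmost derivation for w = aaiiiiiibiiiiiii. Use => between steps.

T => aTi   [T ::= a T i]
aTi => aaTii   [T ::= a T i]
aaTii => aaiMii   [T ::= i M]
aaiMii => aaiiMiii   [M ::= i M i]
aaiiMiii => aaiiiMiiii   [M ::= i M i]
aaiiiMiiii => aaiiiiMiiiii   [M ::= i M i]
aaiiiiMiiiii => aaiiiiiMiiiiii   [M ::= i M i]
aaiiiiiMiiiiii => aaiiiiiiMiiiiiii   [M ::= i M i]
aaiiiiiiMiiiiiii => aaiiiiiibiiiiiii   [M ::= b]

T=>aTi=>aaTii=>aaiMii=>aaiiMiii=>aaiiiMiiii=>aaiiiiMiiiii=>aaiiiiiMiiiiii=>aaiiiiiiMiiiiiii=>aaiiiiiibiiiiiii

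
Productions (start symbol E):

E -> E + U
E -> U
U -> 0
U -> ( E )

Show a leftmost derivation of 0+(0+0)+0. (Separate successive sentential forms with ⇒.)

E⇒E+U⇒E+U+U⇒U+U+U⇒0+U+U⇒0+(E)+U⇒0+(E+U)+U⇒0+(U+U)+U⇒0+(0+U)+U⇒0+(0+0)+U⇒0+(0+0)+0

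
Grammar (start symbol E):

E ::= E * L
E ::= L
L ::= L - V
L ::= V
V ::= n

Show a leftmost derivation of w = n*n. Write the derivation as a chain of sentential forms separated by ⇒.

E⇒E*L⇒L*L⇒V*L⇒n*L⇒n*V⇒n*n

E ⇒ E*L   [E ::= E * L]
E*L ⇒ L*L   [E ::= L]
L*L ⇒ V*L   [L ::= V]
V*L ⇒ n*L   [V ::= n]
n*L ⇒ n*V   [L ::= V]
n*V ⇒ n*n   [V ::= n]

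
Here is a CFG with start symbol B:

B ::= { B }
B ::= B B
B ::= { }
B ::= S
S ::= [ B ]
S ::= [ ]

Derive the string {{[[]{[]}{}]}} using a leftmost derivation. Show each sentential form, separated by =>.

B => {B}   [B ::= { B }]
{B} => {{B}}   [B ::= { B }]
{{B}} => {{S}}   [B ::= S]
{{S}} => {{[B]}}   [S ::= [ B ]]
{{[B]}} => {{[BB]}}   [B ::= B B]
{{[BB]}} => {{[SB]}}   [B ::= S]
{{[SB]}} => {{[[]B]}}   [S ::= [ ]]
{{[[]B]}} => {{[[]BB]}}   [B ::= B B]
{{[[]BB]}} => {{[[]{B}B]}}   [B ::= { B }]
{{[[]{B}B]}} => {{[[]{S}B]}}   [B ::= S]
{{[[]{S}B]}} => {{[[]{[]}B]}}   [S ::= [ ]]
{{[[]{[]}B]}} => {{[[]{[]}{}]}}   [B ::= { }]

B => {B} => {{B}} => {{S}} => {{[B]}} => {{[BB]}} => {{[SB]}} => {{[[]B]}} => {{[[]BB]}} => {{[[]{B}B]}} => {{[[]{S}B]}} => {{[[]{[]}B]}} => {{[[]{[]}{}]}}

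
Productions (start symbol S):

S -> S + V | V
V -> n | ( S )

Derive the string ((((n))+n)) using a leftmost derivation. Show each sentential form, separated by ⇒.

S ⇒ V   [S -> V]
V ⇒ (S)   [V -> ( S )]
(S) ⇒ (V)   [S -> V]
(V) ⇒ ((S))   [V -> ( S )]
((S)) ⇒ ((S+V))   [S -> S + V]
((S+V)) ⇒ ((V+V))   [S -> V]
((V+V)) ⇒ (((S)+V))   [V -> ( S )]
(((S)+V)) ⇒ (((V)+V))   [S -> V]
(((V)+V)) ⇒ ((((S))+V))   [V -> ( S )]
((((S))+V)) ⇒ ((((V))+V))   [S -> V]
((((V))+V)) ⇒ ((((n))+V))   [V -> n]
((((n))+V)) ⇒ ((((n))+n))   [V -> n]

S⇒V⇒(S)⇒(V)⇒((S))⇒((S+V))⇒((V+V))⇒(((S)+V))⇒(((V)+V))⇒((((S))+V))⇒((((V))+V))⇒((((n))+V))⇒((((n))+n))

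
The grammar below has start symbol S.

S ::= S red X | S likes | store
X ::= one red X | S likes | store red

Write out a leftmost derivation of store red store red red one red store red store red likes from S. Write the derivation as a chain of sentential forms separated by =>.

S => S red X   [S ::= S red X]
S red X => S red X red X   [S ::= S red X]
S red X red X => store red X red X   [S ::= store]
store red X red X => store red store red red X   [X ::= store red]
store red store red red X => store red store red red one red X   [X ::= one red X]
store red store red red one red X => store red store red red one red S likes   [X ::= S likes]
store red store red red one red S likes => store red store red red one red S red X likes   [S ::= S red X]
store red store red red one red S red X likes => store red store red red one red store red X likes   [S ::= store]
store red store red red one red store red X likes => store red store red red one red store red store red likes   [X ::= store red]

S => S red X => S red X red X => store red X red X => store red store red red X => store red store red red one red X => store red store red red one red S likes => store red store red red one red S red X likes => store red store red red one red store red X likes => store red store red red one red store red store red likes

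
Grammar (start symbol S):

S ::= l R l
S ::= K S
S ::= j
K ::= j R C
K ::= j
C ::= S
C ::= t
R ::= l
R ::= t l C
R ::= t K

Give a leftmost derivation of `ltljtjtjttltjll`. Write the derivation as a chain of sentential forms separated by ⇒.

S ⇒ lRl   [S ::= l R l]
lRl ⇒ ltlCl   [R ::= t l C]
ltlCl ⇒ ltlSl   [C ::= S]
ltlSl ⇒ ltlKSl   [S ::= K S]
ltlKSl ⇒ ltljRCSl   [K ::= j R C]
ltljRCSl ⇒ ltljtKCSl   [R ::= t K]
ltljtKCSl ⇒ ltljtjRCCSl   [K ::= j R C]
ltljtjRCCSl ⇒ ltljtjtKCCSl   [R ::= t K]
ltljtjtKCCSl ⇒ ltljtjtjCCSl   [K ::= j]
ltljtjtjCCSl ⇒ ltljtjtjtCSl   [C ::= t]
ltljtjtjtCSl ⇒ ltljtjtjttSl   [C ::= t]
ltljtjtjttSl ⇒ ltljtjtjttlRll   [S ::= l R l]
ltljtjtjttlRll ⇒ ltljtjtjttltKll   [R ::= t K]
ltljtjtjttltKll ⇒ ltljtjtjttltjll   [K ::= j]

S⇒lRl⇒ltlCl⇒ltlSl⇒ltlKSl⇒ltljRCSl⇒ltljtKCSl⇒ltljtjRCCSl⇒ltljtjtKCCSl⇒ltljtjtjCCSl⇒ltljtjtjtCSl⇒ltljtjtjttSl⇒ltljtjtjttlRll⇒ltljtjtjttltKll⇒ltljtjtjttltjll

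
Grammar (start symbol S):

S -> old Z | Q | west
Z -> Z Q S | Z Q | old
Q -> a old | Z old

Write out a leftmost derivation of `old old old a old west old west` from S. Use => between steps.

S => old Z => old Z Q S => old old Q S => old old Z old S => old old Z Q S old S => old old old Q S old S => old old old a old S old S => old old old a old west old S => old old old a old west old west

S => old Z   [S -> old Z]
old Z => old Z Q S   [Z -> Z Q S]
old Z Q S => old old Q S   [Z -> old]
old old Q S => old old Z old S   [Q -> Z old]
old old Z old S => old old Z Q S old S   [Z -> Z Q S]
old old Z Q S old S => old old old Q S old S   [Z -> old]
old old old Q S old S => old old old a old S old S   [Q -> a old]
old old old a old S old S => old old old a old west old S   [S -> west]
old old old a old west old S => old old old a old west old west   [S -> west]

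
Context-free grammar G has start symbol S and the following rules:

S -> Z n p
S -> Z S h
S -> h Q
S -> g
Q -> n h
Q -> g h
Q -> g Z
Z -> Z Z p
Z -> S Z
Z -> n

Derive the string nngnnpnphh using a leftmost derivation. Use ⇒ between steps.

S ⇒ ZSh ⇒ nSh ⇒ nZShh ⇒ nnShh ⇒ nnZnphh ⇒ nnZZpnphh ⇒ nnSZZpnphh ⇒ nngZZpnphh ⇒ nngnZpnphh ⇒ nngnnpnphh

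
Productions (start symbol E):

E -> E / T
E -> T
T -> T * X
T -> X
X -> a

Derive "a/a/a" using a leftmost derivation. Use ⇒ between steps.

E ⇒ E/T   [E -> E / T]
E/T ⇒ E/T/T   [E -> E / T]
E/T/T ⇒ T/T/T   [E -> T]
T/T/T ⇒ X/T/T   [T -> X]
X/T/T ⇒ a/T/T   [X -> a]
a/T/T ⇒ a/X/T   [T -> X]
a/X/T ⇒ a/a/T   [X -> a]
a/a/T ⇒ a/a/X   [T -> X]
a/a/X ⇒ a/a/a   [X -> a]

E ⇒ E/T ⇒ E/T/T ⇒ T/T/T ⇒ X/T/T ⇒ a/T/T ⇒ a/X/T ⇒ a/a/T ⇒ a/a/X ⇒ a/a/a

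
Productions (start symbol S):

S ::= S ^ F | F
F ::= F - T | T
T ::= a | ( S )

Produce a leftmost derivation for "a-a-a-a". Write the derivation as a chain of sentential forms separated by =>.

S => F   [S ::= F]
F => F-T   [F ::= F - T]
F-T => F-T-T   [F ::= F - T]
F-T-T => F-T-T-T   [F ::= F - T]
F-T-T-T => T-T-T-T   [F ::= T]
T-T-T-T => a-T-T-T   [T ::= a]
a-T-T-T => a-a-T-T   [T ::= a]
a-a-T-T => a-a-a-T   [T ::= a]
a-a-a-T => a-a-a-a   [T ::= a]

S => F => F-T => F-T-T => F-T-T-T => T-T-T-T => a-T-T-T => a-a-T-T => a-a-a-T => a-a-a-a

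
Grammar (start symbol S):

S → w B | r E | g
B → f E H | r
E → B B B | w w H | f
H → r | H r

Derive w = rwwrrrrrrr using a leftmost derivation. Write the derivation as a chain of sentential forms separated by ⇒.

S ⇒ rE   [S → r E]
rE ⇒ rwwH   [E → w w H]
rwwH ⇒ rwwHr   [H → H r]
rwwHr ⇒ rwwHrr   [H → H r]
rwwHrr ⇒ rwwHrrr   [H → H r]
rwwHrrr ⇒ rwwHrrrr   [H → H r]
rwwHrrrr ⇒ rwwHrrrrr   [H → H r]
rwwHrrrrr ⇒ rwwHrrrrrr   [H → H r]
rwwHrrrrrr ⇒ rwwrrrrrrr   [H → r]

S ⇒ rE ⇒ rwwH ⇒ rwwHr ⇒ rwwHrr ⇒ rwwHrrr ⇒ rwwHrrrr ⇒ rwwHrrrrr ⇒ rwwHrrrrrr ⇒ rwwrrrrrrr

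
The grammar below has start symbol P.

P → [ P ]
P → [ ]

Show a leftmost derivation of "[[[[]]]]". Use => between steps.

P => [P] => [[P]] => [[[P]]] => [[[[]]]]

P => [P]   [P → [ P ]]
[P] => [[P]]   [P → [ P ]]
[[P]] => [[[P]]]   [P → [ P ]]
[[[P]]] => [[[[]]]]   [P → [ ]]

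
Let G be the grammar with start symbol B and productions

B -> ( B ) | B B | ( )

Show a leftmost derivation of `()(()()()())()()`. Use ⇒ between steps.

B ⇒ BB   [B -> B B]
BB ⇒ BBB   [B -> B B]
BBB ⇒ BBBB   [B -> B B]
BBBB ⇒ ()BBB   [B -> ( )]
()BBB ⇒ ()(B)BB   [B -> ( B )]
()(B)BB ⇒ ()(BB)BB   [B -> B B]
()(BB)BB ⇒ ()(BBB)BB   [B -> B B]
()(BBB)BB ⇒ ()(BBBB)BB   [B -> B B]
()(BBBB)BB ⇒ ()(()BBB)BB   [B -> ( )]
()(()BBB)BB ⇒ ()(()()BB)BB   [B -> ( )]
()(()()BB)BB ⇒ ()(()()()B)BB   [B -> ( )]
()(()()()B)BB ⇒ ()(()()()())BB   [B -> ( )]
()(()()()())BB ⇒ ()(()()()())()B   [B -> ( )]
()(()()()())()B ⇒ ()(()()()())()()   [B -> ( )]

B⇒BB⇒BBB⇒BBBB⇒()BBB⇒()(B)BB⇒()(BB)BB⇒()(BBB)BB⇒()(BBBB)BB⇒()(()BBB)BB⇒()(()()BB)BB⇒()(()()()B)BB⇒()(()()()())BB⇒()(()()()())()B⇒()(()()()())()()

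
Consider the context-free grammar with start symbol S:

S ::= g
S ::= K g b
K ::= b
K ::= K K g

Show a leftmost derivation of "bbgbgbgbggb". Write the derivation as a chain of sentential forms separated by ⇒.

S ⇒ Kgb   [S ::= K g b]
Kgb ⇒ KKggb   [K ::= K K g]
KKggb ⇒ KKgKggb   [K ::= K K g]
KKgKggb ⇒ KKgKgKggb   [K ::= K K g]
KKgKgKggb ⇒ KKgKgKgKggb   [K ::= K K g]
KKgKgKgKggb ⇒ bKgKgKgKggb   [K ::= b]
bKgKgKgKggb ⇒ bbgKgKgKggb   [K ::= b]
bbgKgKgKggb ⇒ bbgbgKgKggb   [K ::= b]
bbgbgKgKggb ⇒ bbgbgbgKggb   [K ::= b]
bbgbgbgKggb ⇒ bbgbgbgbggb   [K ::= b]

S⇒Kgb⇒KKggb⇒KKgKggb⇒KKgKgKggb⇒KKgKgKgKggb⇒bKgKgKgKggb⇒bbgKgKgKggb⇒bbgbgKgKggb⇒bbgbgbgKggb⇒bbgbgbgbggb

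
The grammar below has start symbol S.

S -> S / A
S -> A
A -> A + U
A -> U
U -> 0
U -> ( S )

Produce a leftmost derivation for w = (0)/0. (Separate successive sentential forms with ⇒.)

S ⇒ S/A   [S -> S / A]
S/A ⇒ A/A   [S -> A]
A/A ⇒ U/A   [A -> U]
U/A ⇒ (S)/A   [U -> ( S )]
(S)/A ⇒ (A)/A   [S -> A]
(A)/A ⇒ (U)/A   [A -> U]
(U)/A ⇒ (0)/A   [U -> 0]
(0)/A ⇒ (0)/U   [A -> U]
(0)/U ⇒ (0)/0   [U -> 0]

S ⇒ S/A ⇒ A/A ⇒ U/A ⇒ (S)/A ⇒ (A)/A ⇒ (U)/A ⇒ (0)/A ⇒ (0)/U ⇒ (0)/0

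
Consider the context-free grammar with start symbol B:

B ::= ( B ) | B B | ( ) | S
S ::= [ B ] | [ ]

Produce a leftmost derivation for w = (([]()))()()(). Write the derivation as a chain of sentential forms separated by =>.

B => BB   [B ::= B B]
BB => BBB   [B ::= B B]
BBB => BBBB   [B ::= B B]
BBBB => (B)BBB   [B ::= ( B )]
(B)BBB => ((B))BBB   [B ::= ( B )]
((B))BBB => ((BB))BBB   [B ::= B B]
((BB))BBB => ((SB))BBB   [B ::= S]
((SB))BBB => (([]B))BBB   [S ::= [ ]]
(([]B))BBB => (([]()))BBB   [B ::= ( )]
(([]()))BBB => (([]()))()BB   [B ::= ( )]
(([]()))()BB => (([]()))()()B   [B ::= ( )]
(([]()))()()B => (([]()))()()()   [B ::= ( )]

B => BB => BBB => BBBB => (B)BBB => ((B))BBB => ((BB))BBB => ((SB))BBB => (([]B))BBB => (([]()))BBB => (([]()))()BB => (([]()))()()B => (([]()))()()()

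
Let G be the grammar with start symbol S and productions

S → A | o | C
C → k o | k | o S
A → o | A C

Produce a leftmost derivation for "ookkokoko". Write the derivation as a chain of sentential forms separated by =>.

S => C => oS => oA => oAC => oACC => oACCC => oACCCC => ooCCCC => ookCCC => ookkoCC => ookkokoC => ookkokoko

S => C   [S → C]
C => oS   [C → o S]
oS => oA   [S → A]
oA => oAC   [A → A C]
oAC => oACC   [A → A C]
oACC => oACCC   [A → A C]
oACCC => oACCCC   [A → A C]
oACCCC => ooCCCC   [A → o]
ooCCCC => ookCCC   [C → k]
ookCCC => ookkoCC   [C → k o]
ookkoCC => ookkokoC   [C → k o]
ookkokoC => ookkokoko   [C → k o]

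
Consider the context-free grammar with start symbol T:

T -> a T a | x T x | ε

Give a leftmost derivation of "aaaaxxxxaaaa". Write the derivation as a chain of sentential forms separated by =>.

T => aTa   [T -> a T a]
aTa => aaTaa   [T -> a T a]
aaTaa => aaaTaaa   [T -> a T a]
aaaTaaa => aaaaTaaaa   [T -> a T a]
aaaaTaaaa => aaaaxTxaaaa   [T -> x T x]
aaaaxTxaaaa => aaaaxxTxxaaaa   [T -> x T x]
aaaaxxTxxaaaa => aaaaxxxxaaaa   [T -> ε]

T => aTa => aaTaa => aaaTaaa => aaaaTaaaa => aaaaxTxaaaa => aaaaxxTxxaaaa => aaaaxxxxaaaa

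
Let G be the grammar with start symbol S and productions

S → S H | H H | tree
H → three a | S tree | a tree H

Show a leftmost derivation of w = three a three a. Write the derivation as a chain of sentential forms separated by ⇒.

S ⇒ H H ⇒ three a H ⇒ three a three a

S ⇒ H H   [S → H H]
H H ⇒ three a H   [H → three a]
three a H ⇒ three a three a   [H → three a]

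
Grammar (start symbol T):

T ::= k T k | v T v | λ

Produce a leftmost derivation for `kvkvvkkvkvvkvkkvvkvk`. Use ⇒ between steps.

T ⇒ kTk ⇒ kvTvk ⇒ kvkTkvk ⇒ kvkvTvkvk ⇒ kvkvvTvvkvk ⇒ kvkvvkTkvvkvk ⇒ kvkvvkkTkkvvkvk ⇒ kvkvvkkvTvkkvvkvk ⇒ kvkvvkkvkTkvkkvvkvk ⇒ kvkvvkkvkvTvkvkkvvkvk ⇒ kvkvvkkvkvvkvkkvvkvk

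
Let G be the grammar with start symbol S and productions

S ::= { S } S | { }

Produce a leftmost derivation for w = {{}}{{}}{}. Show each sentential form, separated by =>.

S => {S}S => {{}}S => {{}}{S}S => {{}}{{}}S => {{}}{{}}{}

S => {S}S   [S ::= { S } S]
{S}S => {{}}S   [S ::= { }]
{{}}S => {{}}{S}S   [S ::= { S } S]
{{}}{S}S => {{}}{{}}S   [S ::= { }]
{{}}{{}}S => {{}}{{}}{}   [S ::= { }]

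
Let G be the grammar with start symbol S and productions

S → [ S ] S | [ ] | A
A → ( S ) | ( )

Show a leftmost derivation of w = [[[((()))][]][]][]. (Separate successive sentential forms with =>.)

S => [S]S => [[S]S]S => [[[S]S]S]S => [[[A]S]S]S => [[[(S)]S]S]S => [[[(A)]S]S]S => [[[((S))]S]S]S => [[[((A))]S]S]S => [[[((()))]S]S]S => [[[((()))][]]S]S => [[[((()))][]][]]S => [[[((()))][]][]][]

S => [S]S   [S → [ S ] S]
[S]S => [[S]S]S   [S → [ S ] S]
[[S]S]S => [[[S]S]S]S   [S → [ S ] S]
[[[S]S]S]S => [[[A]S]S]S   [S → A]
[[[A]S]S]S => [[[(S)]S]S]S   [A → ( S )]
[[[(S)]S]S]S => [[[(A)]S]S]S   [S → A]
[[[(A)]S]S]S => [[[((S))]S]S]S   [A → ( S )]
[[[((S))]S]S]S => [[[((A))]S]S]S   [S → A]
[[[((A))]S]S]S => [[[((()))]S]S]S   [A → ( )]
[[[((()))]S]S]S => [[[((()))][]]S]S   [S → [ ]]
[[[((()))][]]S]S => [[[((()))][]][]]S   [S → [ ]]
[[[((()))][]][]]S => [[[((()))][]][]][]   [S → [ ]]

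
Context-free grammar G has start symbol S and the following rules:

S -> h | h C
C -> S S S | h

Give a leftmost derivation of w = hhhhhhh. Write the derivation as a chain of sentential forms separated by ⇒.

S ⇒ hC ⇒ hSSS ⇒ hhCSS ⇒ hhSSSSS ⇒ hhhSSSS ⇒ hhhhSSS ⇒ hhhhhSS ⇒ hhhhhhS ⇒ hhhhhhh

S ⇒ hC   [S -> h C]
hC ⇒ hSSS   [C -> S S S]
hSSS ⇒ hhCSS   [S -> h C]
hhCSS ⇒ hhSSSSS   [C -> S S S]
hhSSSSS ⇒ hhhSSSS   [S -> h]
hhhSSSS ⇒ hhhhSSS   [S -> h]
hhhhSSS ⇒ hhhhhSS   [S -> h]
hhhhhSS ⇒ hhhhhhS   [S -> h]
hhhhhhS ⇒ hhhhhhh   [S -> h]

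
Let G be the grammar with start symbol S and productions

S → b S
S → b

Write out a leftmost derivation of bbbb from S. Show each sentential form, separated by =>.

S => bS   [S → b S]
bS => bbS   [S → b S]
bbS => bbbS   [S → b S]
bbbS => bbbb   [S → b]

S => bS => bbS => bbbS => bbbb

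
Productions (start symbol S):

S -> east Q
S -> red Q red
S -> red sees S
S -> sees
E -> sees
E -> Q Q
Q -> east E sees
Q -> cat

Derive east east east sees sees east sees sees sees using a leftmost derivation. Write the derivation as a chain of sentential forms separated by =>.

S => east Q => east east E sees => east east Q Q sees => east east east E sees Q sees => east east east sees sees Q sees => east east east sees sees east E sees sees => east east east sees sees east sees sees sees

S => east Q   [S -> east Q]
east Q => east east E sees   [Q -> east E sees]
east east E sees => east east Q Q sees   [E -> Q Q]
east east Q Q sees => east east east E sees Q sees   [Q -> east E sees]
east east east E sees Q sees => east east east sees sees Q sees   [E -> sees]
east east east sees sees Q sees => east east east sees sees east E sees sees   [Q -> east E sees]
east east east sees sees east E sees sees => east east east sees sees east sees sees sees   [E -> sees]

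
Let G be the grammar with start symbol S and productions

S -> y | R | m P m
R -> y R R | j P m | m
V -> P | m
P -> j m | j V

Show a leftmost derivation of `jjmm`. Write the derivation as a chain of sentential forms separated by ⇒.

S ⇒ R ⇒ jPm ⇒ jjmm

S ⇒ R   [S -> R]
R ⇒ jPm   [R -> j P m]
jPm ⇒ jjmm   [P -> j m]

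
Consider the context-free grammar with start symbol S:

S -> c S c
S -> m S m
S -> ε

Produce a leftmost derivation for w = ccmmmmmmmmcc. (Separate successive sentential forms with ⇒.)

S⇒cSc⇒ccScc⇒ccmSmcc⇒ccmmSmmcc⇒ccmmmSmmmcc⇒ccmmmmSmmmmcc⇒ccmmmmmmmmcc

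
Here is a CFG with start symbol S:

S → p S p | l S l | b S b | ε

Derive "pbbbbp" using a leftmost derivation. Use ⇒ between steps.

S⇒pSp⇒pbSbp⇒pbbSbbp⇒pbbbbp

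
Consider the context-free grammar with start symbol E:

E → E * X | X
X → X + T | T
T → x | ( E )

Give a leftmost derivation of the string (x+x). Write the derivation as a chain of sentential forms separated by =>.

E => X   [E → X]
X => T   [X → T]
T => (E)   [T → ( E )]
(E) => (X)   [E → X]
(X) => (X+T)   [X → X + T]
(X+T) => (T+T)   [X → T]
(T+T) => (x+T)   [T → x]
(x+T) => (x+x)   [T → x]

E => X => T => (E) => (X) => (X+T) => (T+T) => (x+T) => (x+x)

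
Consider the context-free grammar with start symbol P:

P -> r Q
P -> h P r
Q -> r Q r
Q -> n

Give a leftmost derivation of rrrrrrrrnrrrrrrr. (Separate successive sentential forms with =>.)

P => rQ   [P -> r Q]
rQ => rrQr   [Q -> r Q r]
rrQr => rrrQrr   [Q -> r Q r]
rrrQrr => rrrrQrrr   [Q -> r Q r]
rrrrQrrr => rrrrrQrrrr   [Q -> r Q r]
rrrrrQrrrr => rrrrrrQrrrrr   [Q -> r Q r]
rrrrrrQrrrrr => rrrrrrrQrrrrrr   [Q -> r Q r]
rrrrrrrQrrrrrr => rrrrrrrrQrrrrrrr   [Q -> r Q r]
rrrrrrrrQrrrrrrr => rrrrrrrrnrrrrrrr   [Q -> n]

P => rQ => rrQr => rrrQrr => rrrrQrrr => rrrrrQrrrr => rrrrrrQrrrrr => rrrrrrrQrrrrrr => rrrrrrrrQrrrrrrr => rrrrrrrrnrrrrrrr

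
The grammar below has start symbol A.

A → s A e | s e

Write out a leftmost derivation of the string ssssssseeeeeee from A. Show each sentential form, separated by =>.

A => sAe   [A → s A e]
sAe => ssAee   [A → s A e]
ssAee => sssAeee   [A → s A e]
sssAeee => ssssAeeee   [A → s A e]
ssssAeeee => sssssAeeeee   [A → s A e]
sssssAeeeee => ssssssAeeeeee   [A → s A e]
ssssssAeeeeee => ssssssseeeeeee   [A → s e]

A=>sAe=>ssAee=>sssAeee=>ssssAeeee=>sssssAeeeee=>ssssssAeeeeee=>ssssssseeeeeee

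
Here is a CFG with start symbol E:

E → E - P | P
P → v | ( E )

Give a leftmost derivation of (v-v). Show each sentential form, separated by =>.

E => P   [E → P]
P => (E)   [P → ( E )]
(E) => (E-P)   [E → E - P]
(E-P) => (P-P)   [E → P]
(P-P) => (v-P)   [P → v]
(v-P) => (v-v)   [P → v]

E => P => (E) => (E-P) => (P-P) => (v-P) => (v-v)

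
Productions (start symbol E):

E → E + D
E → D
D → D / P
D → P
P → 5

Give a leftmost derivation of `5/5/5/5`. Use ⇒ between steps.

E ⇒ D   [E → D]
D ⇒ D/P   [D → D / P]
D/P ⇒ D/P/P   [D → D / P]
D/P/P ⇒ D/P/P/P   [D → D / P]
D/P/P/P ⇒ P/P/P/P   [D → P]
P/P/P/P ⇒ 5/P/P/P   [P → 5]
5/P/P/P ⇒ 5/5/P/P   [P → 5]
5/5/P/P ⇒ 5/5/5/P   [P → 5]
5/5/5/P ⇒ 5/5/5/5   [P → 5]

E ⇒ D ⇒ D/P ⇒ D/P/P ⇒ D/P/P/P ⇒ P/P/P/P ⇒ 5/P/P/P ⇒ 5/5/P/P ⇒ 5/5/5/P ⇒ 5/5/5/5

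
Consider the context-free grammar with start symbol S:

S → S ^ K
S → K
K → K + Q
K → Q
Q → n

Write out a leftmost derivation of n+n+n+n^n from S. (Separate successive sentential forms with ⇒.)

S ⇒ S^K ⇒ K^K ⇒ K+Q^K ⇒ K+Q+Q^K ⇒ K+Q+Q+Q^K ⇒ Q+Q+Q+Q^K ⇒ n+Q+Q+Q^K ⇒ n+n+Q+Q^K ⇒ n+n+n+Q^K ⇒ n+n+n+n^K ⇒ n+n+n+n^Q ⇒ n+n+n+n^n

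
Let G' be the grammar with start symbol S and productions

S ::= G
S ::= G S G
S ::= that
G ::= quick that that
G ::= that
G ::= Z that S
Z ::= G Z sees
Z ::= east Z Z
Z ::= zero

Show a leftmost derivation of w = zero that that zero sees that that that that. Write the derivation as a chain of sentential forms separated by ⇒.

S ⇒ G S G ⇒ Z that S S G ⇒ G Z sees that S S G ⇒ Z that S Z sees that S S G ⇒ zero that S Z sees that S S G ⇒ zero that that Z sees that S S G ⇒ zero that that zero sees that S S G ⇒ zero that that zero sees that that S G ⇒ zero that that zero sees that that that G ⇒ zero that that zero sees that that that that

S ⇒ G S G   [S ::= G S G]
G S G ⇒ Z that S S G   [G ::= Z that S]
Z that S S G ⇒ G Z sees that S S G   [Z ::= G Z sees]
G Z sees that S S G ⇒ Z that S Z sees that S S G   [G ::= Z that S]
Z that S Z sees that S S G ⇒ zero that S Z sees that S S G   [Z ::= zero]
zero that S Z sees that S S G ⇒ zero that that Z sees that S S G   [S ::= that]
zero that that Z sees that S S G ⇒ zero that that zero sees that S S G   [Z ::= zero]
zero that that zero sees that S S G ⇒ zero that that zero sees that that S G   [S ::= that]
zero that that zero sees that that S G ⇒ zero that that zero sees that that that G   [S ::= that]
zero that that zero sees that that that G ⇒ zero that that zero sees that that that that   [G ::= that]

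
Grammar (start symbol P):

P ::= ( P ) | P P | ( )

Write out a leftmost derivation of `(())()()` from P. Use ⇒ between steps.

P ⇒ PP   [P ::= P P]
PP ⇒ PPP   [P ::= P P]
PPP ⇒ (P)PP   [P ::= ( P )]
(P)PP ⇒ (())PP   [P ::= ( )]
(())PP ⇒ (())()P   [P ::= ( )]
(())()P ⇒ (())()()   [P ::= ( )]

P ⇒ PP ⇒ PPP ⇒ (P)PP ⇒ (())PP ⇒ (())()P ⇒ (())()()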